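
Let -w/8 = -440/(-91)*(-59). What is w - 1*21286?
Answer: -1729346/91 ≈ -19004.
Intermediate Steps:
w = 207680/91 (w = -8*(-440/(-91))*(-59) = -8*(-440*(-1/91))*(-59) = -3520*(-59)/91 = -8*(-25960/91) = 207680/91 ≈ 2282.2)
w - 1*21286 = 207680/91 - 1*21286 = 207680/91 - 21286 = -1729346/91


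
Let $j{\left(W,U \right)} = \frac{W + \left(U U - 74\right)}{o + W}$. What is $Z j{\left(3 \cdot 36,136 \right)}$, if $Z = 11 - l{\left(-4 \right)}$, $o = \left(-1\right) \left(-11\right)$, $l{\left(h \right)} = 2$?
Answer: $\frac{9810}{7} \approx 1401.4$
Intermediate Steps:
$o = 11$
$j{\left(W,U \right)} = \frac{-74 + W + U^{2}}{11 + W}$ ($j{\left(W,U \right)} = \frac{W + \left(U U - 74\right)}{11 + W} = \frac{W + \left(U^{2} - 74\right)}{11 + W} = \frac{W + \left(-74 + U^{2}\right)}{11 + W} = \frac{-74 + W + U^{2}}{11 + W}$)
$Z = 9$ ($Z = 11 - 2 = 9$)
$Z j{\left(3 \cdot 36,136 \right)} = 9 \frac{-74 + 3 \cdot 36 + 136^{2}}{11 + 3 \cdot 36} = 9 \frac{-74 + 108 + 18496}{11 + 108} = 9 \cdot \frac{1}{119} \cdot 18530 = 9 \cdot \frac{1090}{7} = \frac{9810}{7}$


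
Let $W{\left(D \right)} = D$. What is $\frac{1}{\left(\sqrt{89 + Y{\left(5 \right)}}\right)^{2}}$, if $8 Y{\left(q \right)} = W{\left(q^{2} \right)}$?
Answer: $\frac{8}{737} \approx 0.010855$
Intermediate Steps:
$Y{\left(q \right)} = \frac{q^{2}}{8}$
$\frac{1}{\left(\sqrt{89 + Y{\left(5 \right)}}\right)^{2}} = \frac{1}{\left(\sqrt{89 + \frac{5^{2}}{8}}\right)^{2}} = \frac{1}{\left(\sqrt{89 + \frac{1}{8} \cdot 25}\right)^{2}} = \frac{1}{\left(\sqrt{89 + \frac{25}{8}}\right)^{2}} = \frac{1}{\left(\sqrt{\frac{737}{8}}\right)^{2}} = \frac{1}{\left(\frac{\sqrt{1474}}{4}\right)^{2}} = \frac{1}{\frac{737}{8}} = \frac{8}{737}$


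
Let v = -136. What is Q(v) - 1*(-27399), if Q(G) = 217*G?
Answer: -2113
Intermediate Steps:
Q(v) - 1*(-27399) = 217*(-136) - 1*(-27399) = -29512 + 27399 = -2113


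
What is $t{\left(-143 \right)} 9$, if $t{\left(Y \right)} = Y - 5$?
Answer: $-1332$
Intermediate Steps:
$t{\left(Y \right)} = -5 + Y$ ($t{\left(Y \right)} = Y - 5 = -5 + Y$)
$t{\left(-143 \right)} 9 = \left(-5 - 143\right) 9 = \left(-148\right) 9 = -1332$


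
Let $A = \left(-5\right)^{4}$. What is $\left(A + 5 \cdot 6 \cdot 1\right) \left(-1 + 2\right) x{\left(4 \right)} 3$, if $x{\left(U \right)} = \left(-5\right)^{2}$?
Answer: $49125$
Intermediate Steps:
$x{\left(U \right)} = 25$
$A = 625$
$\left(A + 5 \cdot 6 \cdot 1\right) \left(-1 + 2\right) x{\left(4 \right)} 3 = \left(625 + 5 \cdot 6 \cdot 1\right) \left(-1 + 2\right) 25 \cdot 3 = \left(625 + 30 \cdot 1\right) 1 \cdot 75 = \left(625 + 30\right) 75 = 655 \cdot 75 = 49125$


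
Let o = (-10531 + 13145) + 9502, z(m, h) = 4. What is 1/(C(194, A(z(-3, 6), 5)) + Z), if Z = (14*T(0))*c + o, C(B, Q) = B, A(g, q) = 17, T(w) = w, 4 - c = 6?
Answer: 1/12310 ≈ 8.1235e-5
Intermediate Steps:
c = -2 (c = 4 - 1*6 = 4 - 6 = -2)
o = 12116 (o = 2614 + 9502 = 12116)
Z = 12116 (Z = (14*0)*(-2) + 12116 = 0*(-2) + 12116 = 0 + 12116 = 12116)
1/(C(194, A(z(-3, 6), 5)) + Z) = 1/(194 + 12116) = 1/12310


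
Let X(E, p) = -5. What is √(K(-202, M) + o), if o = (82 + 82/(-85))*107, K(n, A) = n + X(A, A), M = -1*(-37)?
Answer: √61150785/85 ≈ 91.999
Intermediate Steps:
M = 37
K(n, A) = -5 + n (K(n, A) = n - 5 = -5 + n)
o = 737016/85 (o = (82 + 82*(-1/85))*107 = (82 - 82/85)*107 = (6888/85)*107 = 737016/85 ≈ 8670.8)
√(K(-202, M) + o) = √((-5 - 202) + 737016/85) = √(-207 + 737016/85) = √(719421/85) = √61150785/85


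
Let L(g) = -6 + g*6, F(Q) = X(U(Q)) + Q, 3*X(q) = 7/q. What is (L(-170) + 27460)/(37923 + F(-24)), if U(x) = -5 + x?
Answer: 1149879/1648603 ≈ 0.69749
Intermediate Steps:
X(q) = 7/(3*q) (X(q) = (7/q)/3 = 7/(3*q))
F(Q) = Q + 7/(3*(-5 + Q)) (F(Q) = 7/(3*(-5 + Q)) + Q = Q + 7/(3*(-5 + Q)))
L(g) = -6 + 6*g
(L(-170) + 27460)/(37923 + F(-24)) = ((-6 + 6*(-170)) + 27460)/(37923 + (7/3 - 24*(-5 - 24))/(-5 - 24)) = ((-6 - 1020) + 27460)/(37923 + (7/3 - 24*(-29))/(-29)) = (-1026 + 27460)/(37923 - (7/3 + 696)/29) = 26434/(37923 - 1/29*2095/3) = 26434/(37923 - 2095/87) = 26434/(3297206/87) = 26434*(87/3297206) = 1149879/1648603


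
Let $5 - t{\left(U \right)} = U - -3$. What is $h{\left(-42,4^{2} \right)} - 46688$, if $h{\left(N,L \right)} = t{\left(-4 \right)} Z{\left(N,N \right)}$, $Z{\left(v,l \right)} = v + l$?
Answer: $-47192$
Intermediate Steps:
$Z{\left(v,l \right)} = l + v$
$t{\left(U \right)} = 2 - U$ ($t{\left(U \right)} = 5 - \left(U - -3\right) = 5 - \left(U + 3\right) = 5 - \left(3 + U\right) = 2 - U$)
$h{\left(N,L \right)} = 12 N$ ($h{\left(N,L \right)} = \left(2 - -4\right) \left(N + N\right) = \left(2 + 4\right) 2 N = 6 \cdot 2 N = 12 N$)
$h{\left(-42,4^{2} \right)} - 46688 = 12 \left(-42\right) - 46688 = -504 - 46688 = -47192$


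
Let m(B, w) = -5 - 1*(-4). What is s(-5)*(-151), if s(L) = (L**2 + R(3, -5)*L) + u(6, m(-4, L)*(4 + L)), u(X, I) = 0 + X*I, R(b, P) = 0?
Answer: -4681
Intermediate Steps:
m(B, w) = -1 (m(B, w) = -5 + 4 = -1)
u(X, I) = I*X (u(X, I) = 0 + I*X = I*X)
s(L) = -24 + L**2 - 6*L (s(L) = (L**2 + 0*L) - (4 + L)*6 = (L**2 + 0) + (-4 - L)*6 = L**2 + (-24 - 6*L) = -24 + L**2 - 6*L)
s(-5)*(-151) = (-24 + (-5)**2 - 6*(-5))*(-151) = (-24 + 25 + 30)*(-151) = 31*(-151) = -4681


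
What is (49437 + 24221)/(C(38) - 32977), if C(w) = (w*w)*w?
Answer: 73658/21895 ≈ 3.3641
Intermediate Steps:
C(w) = w³ (C(w) = w²*w = w³)
(49437 + 24221)/(C(38) - 32977) = (49437 + 24221)/(38³ - 32977) = 73658/(54872 - 32977) = 73658/21895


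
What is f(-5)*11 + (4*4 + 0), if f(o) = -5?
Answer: -39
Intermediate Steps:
f(-5)*11 + (4*4 + 0) = -5*11 + (4*4 + 0) = -55 + (16 + 0) = -55 + 16 = -39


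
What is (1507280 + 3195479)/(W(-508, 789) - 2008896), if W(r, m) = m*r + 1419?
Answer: -4702759/2408289 ≈ -1.9527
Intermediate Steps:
W(r, m) = 1419 + m*r
(1507280 + 3195479)/(W(-508, 789) - 2008896) = (1507280 + 3195479)/((1419 + 789*(-508)) - 2008896) = 4702759/((1419 - 400812) - 2008896) = 4702759/(-399393 - 2008896) = 4702759/(-2408289) = 4702759*(-1/2408289) = -4702759/2408289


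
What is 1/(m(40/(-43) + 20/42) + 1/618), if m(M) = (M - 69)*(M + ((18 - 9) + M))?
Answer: -167974254/94403990711 ≈ -0.0017793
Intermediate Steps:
m(M) = (-69 + M)*(9 + 2*M) (m(M) = (-69 + M)*(M + (9 + M)) = (-69 + M)*(9 + 2*M))
1/(m(40/(-43) + 20/42) + 1/618) = 1/((-621 - 129*(40/(-43) + 20/42) + 2*(40/(-43) + 20/42)²) + 1/618) = 1/((-621 - 129*(40*(-1/43) + 20*(1/42)) + 2*(40*(-1/43) + 20*(1/42))²) + 1/618) = 1/((-621 - 129*(-40/43 + 10/21) + 2*(-40/43 + 10/21)²) + 1/618) = 1/((-621 - 129*(-410/903) + 2*(-410/903)²) + 1/618) = 1/((-621 + 410/7 + 2*(168100/815409)) + 1/618) = 1/((-621 + 410/7 + 336200/815409) + 1/618) = 1/(-458273119/815409 + 1/618) = 1/(-94403990711/167974254) = -167974254/94403990711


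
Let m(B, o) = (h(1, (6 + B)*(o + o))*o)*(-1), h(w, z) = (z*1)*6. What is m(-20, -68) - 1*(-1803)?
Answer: 778635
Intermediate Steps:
h(w, z) = 6*z (h(w, z) = z*6 = 6*z)
m(B, o) = -12*o²*(6 + B) (m(B, o) = ((6*((6 + B)*(o + o)))*o)*(-1) = ((6*((6 + B)*(2*o)))*o)*(-1) = ((6*(2*o*(6 + B)))*o)*(-1) = ((12*o*(6 + B))*o)*(-1) = (12*o²*(6 + B))*(-1) = -12*o²*(6 + B))
m(-20, -68) - 1*(-1803) = 12*(-68)²*(-6 - 1*(-20)) - 1*(-1803) = 12*4624*(-6 + 20) + 1803 = 12*4624*14 + 1803 = 776832 + 1803 = 778635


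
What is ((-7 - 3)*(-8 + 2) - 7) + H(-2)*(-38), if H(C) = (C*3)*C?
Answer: -403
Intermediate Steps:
H(C) = 3*C**2 (H(C) = (3*C)*C = 3*C**2)
((-7 - 3)*(-8 + 2) - 7) + H(-2)*(-38) = ((-7 - 3)*(-8 + 2) - 7) + (3*(-2)**2)*(-38) = (-10*(-6) - 7) + (3*4)*(-38) = (60 - 7) + 12*(-38) = 53 - 456 = -403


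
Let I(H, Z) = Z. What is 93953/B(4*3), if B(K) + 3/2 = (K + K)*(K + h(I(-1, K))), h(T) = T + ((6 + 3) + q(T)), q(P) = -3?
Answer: 187906/1437 ≈ 130.76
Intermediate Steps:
h(T) = 6 + T (h(T) = T + ((6 + 3) - 3) = T + (9 - 3) = T + 6 = 6 + T)
B(K) = -3/2 + 2*K*(6 + 2*K) (B(K) = -3/2 + (K + K)*(K + (6 + K)) = -3/2 + (2*K)*(6 + 2*K) = -3/2 + 2*K*(6 + 2*K))
93953/B(4*3) = 93953/(-3/2 + 4*(4*3)**2 + 12*(4*3)) = 93953/(-3/2 + 4*12**2 + 12*12) = 93953/(-3/2 + 4*144 + 144) = 93953/(-3/2 + 576 + 144) = 93953/(1437/2) = 93953*(2/1437) = 187906/1437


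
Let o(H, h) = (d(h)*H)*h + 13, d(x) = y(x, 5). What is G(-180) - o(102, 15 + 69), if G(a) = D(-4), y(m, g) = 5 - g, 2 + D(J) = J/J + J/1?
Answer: -18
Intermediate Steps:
D(J) = -1 + J (D(J) = -2 + (J/J + J/1) = -2 + (1 + J*1) = -2 + (1 + J) = -1 + J)
d(x) = 0 (d(x) = 5 - 1*5 = 5 - 5 = 0)
G(a) = -5 (G(a) = -1 - 4 = -5)
o(H, h) = 13 (o(H, h) = (0*H)*h + 13 = 0*h + 13 = 0 + 13 = 13)
G(-180) - o(102, 15 + 69) = -5 - 1*13 = -5 - 13 = -18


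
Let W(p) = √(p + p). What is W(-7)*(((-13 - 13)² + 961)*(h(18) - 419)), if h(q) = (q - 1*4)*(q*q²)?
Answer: 132971873*I*√14 ≈ 4.9753e+8*I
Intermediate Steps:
W(p) = √2*√p (W(p) = √(2*p) = √2*√p)
h(q) = q³*(-4 + q) (h(q) = (q - 4)*q³ = (-4 + q)*q³ = q³*(-4 + q))
W(-7)*(((-13 - 13)² + 961)*(h(18) - 419)) = (√2*√(-7))*(((-13 - 13)² + 961)*(18³*(-4 + 18) - 419)) = (√2*(I*√7))*(((-26)² + 961)*(5832*14 - 419)) = (I*√14)*((676 + 961)*(81648 - 419)) = (I*√14)*(1637*81229) = (I*√14)*132971873 = 132971873*I*√14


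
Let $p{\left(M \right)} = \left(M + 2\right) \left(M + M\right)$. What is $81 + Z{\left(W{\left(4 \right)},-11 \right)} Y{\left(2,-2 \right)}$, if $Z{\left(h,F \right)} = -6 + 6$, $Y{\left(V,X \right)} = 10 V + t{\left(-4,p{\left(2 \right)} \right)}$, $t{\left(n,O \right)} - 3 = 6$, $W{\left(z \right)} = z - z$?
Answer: $81$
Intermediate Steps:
$W{\left(z \right)} = 0$
$p{\left(M \right)} = 2 M \left(2 + M\right)$ ($p{\left(M \right)} = \left(2 + M\right) 2 M = 2 M \left(2 + M\right)$)
$t{\left(n,O \right)} = 9$ ($t{\left(n,O \right)} = 3 + 6 = 9$)
$Y{\left(V,X \right)} = 9 + 10 V$ ($Y{\left(V,X \right)} = 10 V + 9 = 9 + 10 V$)
$Z{\left(h,F \right)} = 0$
$81 + Z{\left(W{\left(4 \right)},-11 \right)} Y{\left(2,-2 \right)} = 81 + 0 \left(9 + 10 \cdot 2\right) = 81 + 0 \left(9 + 20\right) = 81 + 0 \cdot 29 = 81 + 0 = 81$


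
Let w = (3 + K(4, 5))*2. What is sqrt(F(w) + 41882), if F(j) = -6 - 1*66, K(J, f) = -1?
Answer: sqrt(41810) ≈ 204.47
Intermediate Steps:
w = 4 (w = (3 - 1)*2 = 2*2 = 4)
F(j) = -72 (F(j) = -6 - 66 = -72)
sqrt(F(w) + 41882) = sqrt(-72 + 41882) = sqrt(41810)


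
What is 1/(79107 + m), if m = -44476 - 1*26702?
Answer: 1/7929 ≈ 0.00012612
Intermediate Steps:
m = -71178 (m = -44476 - 26702 = -71178)
1/(79107 + m) = 1/(79107 - 71178) = 1/7929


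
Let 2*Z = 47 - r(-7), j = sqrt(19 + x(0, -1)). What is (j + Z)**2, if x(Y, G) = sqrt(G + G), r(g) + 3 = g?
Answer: (57 + 2*sqrt(19 + I*sqrt(2)))**2/4 ≈ 1079.9 + 10.654*I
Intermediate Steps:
r(g) = -3 + g
x(Y, G) = sqrt(2)*sqrt(G) (x(Y, G) = sqrt(2*G) = sqrt(2)*sqrt(G))
j = sqrt(19 + I*sqrt(2)) (j = sqrt(19 + sqrt(2)*sqrt(-1)) = sqrt(19 + sqrt(2)*I) = sqrt(19 + I*sqrt(2)) ≈ 4.3619 + 0.16211*I)
Z = 57/2 (Z = (47 - (-3 - 7))/2 = (47 - 1*(-10))/2 = (47 + 10)/2 = (1/2)*57 = 57/2 ≈ 28.500)
(j + Z)**2 = (sqrt(19 + I*sqrt(2)) + 57/2)**2 = (57/2 + sqrt(19 + I*sqrt(2)))**2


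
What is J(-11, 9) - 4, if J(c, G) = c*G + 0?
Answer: -103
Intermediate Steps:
J(c, G) = G*c (J(c, G) = G*c + 0 = G*c)
J(-11, 9) - 4 = 9*(-11) - 4 = -99 - 4 = -103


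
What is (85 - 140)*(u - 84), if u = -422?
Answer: 27830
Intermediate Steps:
(85 - 140)*(u - 84) = (85 - 140)*(-422 - 84) = -55*(-506) = 27830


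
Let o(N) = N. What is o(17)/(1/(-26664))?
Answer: -453288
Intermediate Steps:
o(17)/(1/(-26664)) = 17/(1/(-26664)) = 17/(-1/26664) = 17*(-26664) = -453288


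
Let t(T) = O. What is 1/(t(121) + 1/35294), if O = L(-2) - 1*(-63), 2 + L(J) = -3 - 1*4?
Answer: 35294/1905877 ≈ 0.018519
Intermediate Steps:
L(J) = -9 (L(J) = -2 + (-3 - 1*4) = -2 + (-3 - 4) = -2 - 7 = -9)
O = 54 (O = -9 - 1*(-63) = -9 + 63 = 54)
t(T) = 54
1/(t(121) + 1/35294) = 1/(54 + 1/35294) = 1/(1905877/35294) = 35294/1905877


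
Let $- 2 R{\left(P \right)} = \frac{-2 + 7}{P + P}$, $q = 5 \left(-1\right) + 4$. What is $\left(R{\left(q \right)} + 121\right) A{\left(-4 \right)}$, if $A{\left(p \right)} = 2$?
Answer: $\frac{489}{2} \approx 244.5$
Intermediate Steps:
$q = -1$ ($q = -5 + 4 = -1$)
$R{\left(P \right)} = - \frac{5}{4 P}$ ($R{\left(P \right)} = - \frac{\left(-2 + 7\right) \frac{1}{P + P}}{2} = - \frac{5 \frac{1}{2 P}}{2} = - \frac{\frac{5}{2} \frac{1}{P}}{2} = - \frac{5}{4 P}$)
$\left(R{\left(q \right)} + 121\right) A{\left(-4 \right)} = \left(- \frac{5}{4 \left(-1\right)} + 121\right) 2 = \left(\left(- \frac{5}{4}\right) \left(-1\right) + 121\right) 2 = \left(\frac{5}{4} + 121\right) 2 = \frac{489}{4} \cdot 2 = \frac{489}{2}$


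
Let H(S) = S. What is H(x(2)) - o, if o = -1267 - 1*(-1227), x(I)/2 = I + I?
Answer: 48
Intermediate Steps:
x(I) = 4*I (x(I) = 2*(I + I) = 2*(2*I) = 4*I)
o = -40 (o = -1267 + 1227 = -40)
H(x(2)) - o = 4*2 - 1*(-40) = 8 + 40 = 48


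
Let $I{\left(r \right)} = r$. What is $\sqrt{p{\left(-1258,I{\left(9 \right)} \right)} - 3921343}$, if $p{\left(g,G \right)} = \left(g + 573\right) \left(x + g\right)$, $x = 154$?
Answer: $i \sqrt{3165103} \approx 1779.1 i$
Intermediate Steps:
$p{\left(g,G \right)} = \left(154 + g\right) \left(573 + g\right)$ ($p{\left(g,G \right)} = \left(g + 573\right) \left(154 + g\right) = \left(573 + g\right) \left(154 + g\right) = \left(154 + g\right) \left(573 + g\right)$)
$\sqrt{p{\left(-1258,I{\left(9 \right)} \right)} - 3921343} = \sqrt{\left(88242 + \left(-1258\right)^{2} + 727 \left(-1258\right)\right) - 3921343} = \sqrt{\left(88242 + 1582564 - 914566\right) - 3921343} = \sqrt{756240 - 3921343} = \sqrt{-3165103} = i \sqrt{3165103}$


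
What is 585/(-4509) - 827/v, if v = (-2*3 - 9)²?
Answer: -142984/37575 ≈ -3.8053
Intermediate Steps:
v = 225 (v = (-6 - 9)² = (-15)² = 225)
585/(-4509) - 827/v = 585/(-4509) - 827/225 = 585*(-1/4509) - 827*1/225 = -65/501 - 827/225 = -142984/37575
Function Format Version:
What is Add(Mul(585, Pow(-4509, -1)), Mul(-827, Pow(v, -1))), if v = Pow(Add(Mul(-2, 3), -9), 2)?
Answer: Rational(-142984, 37575) ≈ -3.8053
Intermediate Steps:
v = 225 (v = Pow(Add(-6, -9), 2) = Pow(-15, 2) = 225)
Add(Mul(585, Pow(-4509, -1)), Mul(-827, Pow(v, -1))) = Add(Mul(585, Pow(-4509, -1)), Mul(-827, Pow(225, -1))) = Add(Mul(585, Rational(-1, 4509)), Mul(-827, Rational(1, 225))) = Add(Rational(-65, 501), Rational(-827, 225)) = Rational(-142984, 37575)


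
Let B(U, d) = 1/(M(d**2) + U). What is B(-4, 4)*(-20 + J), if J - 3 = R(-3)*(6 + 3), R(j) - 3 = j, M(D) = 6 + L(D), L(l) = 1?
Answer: -17/3 ≈ -5.6667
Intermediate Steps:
M(D) = 7 (M(D) = 6 + 1 = 7)
B(U, d) = 1/(7 + U)
R(j) = 3 + j
J = 3 (J = 3 + (3 - 3)*(6 + 3) = 3 + 0*9 = 3 + 0 = 3)
B(-4, 4)*(-20 + J) = (-20 + 3)/(7 - 4) = -17/3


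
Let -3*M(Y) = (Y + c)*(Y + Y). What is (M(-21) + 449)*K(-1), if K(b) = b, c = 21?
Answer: -449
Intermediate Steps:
M(Y) = -2*Y*(21 + Y)/3 (M(Y) = -(Y + 21)*(Y + Y)/3 = -(21 + Y)*2*Y/3 = -2*Y*(21 + Y)/3)
(M(-21) + 449)*K(-1) = (-⅔*(-21)*(21 - 21) + 449)*(-1) = (-⅔*(-21)*0 + 449)*(-1) = (0 + 449)*(-1) = 449*(-1) = -449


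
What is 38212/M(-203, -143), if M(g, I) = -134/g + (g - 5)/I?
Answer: 42663698/2361 ≈ 18070.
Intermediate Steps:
M(g, I) = -134/g + (-5 + g)/I
38212/M(-203, -143) = 38212/(-134/(-203) - 5/(-143) - 203/(-143)) = 38212/(-134*(-1/203) - 5*(-1/143) - 203*(-1/143)) = 38212/(134/203 + 5/143 + 203/143) = 38212/(4722/2233) = 38212*(2233/4722) = 42663698/2361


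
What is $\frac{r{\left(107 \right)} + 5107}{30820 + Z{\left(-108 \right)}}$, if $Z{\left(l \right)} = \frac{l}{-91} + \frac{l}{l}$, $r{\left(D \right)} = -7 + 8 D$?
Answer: $\frac{541996}{2804819} \approx 0.19324$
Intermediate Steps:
$Z{\left(l \right)} = 1 - \frac{l}{91}$ ($Z{\left(l \right)} = l \left(- \frac{1}{91}\right) + 1 = - \frac{l}{91} + 1 = 1 - \frac{l}{91}$)
$\frac{r{\left(107 \right)} + 5107}{30820 + Z{\left(-108 \right)}} = \frac{\left(-7 + 8 \cdot 107\right) + 5107}{30820 + \left(1 - - \frac{108}{91}\right)} = \frac{\left(-7 + 856\right) + 5107}{30820 + \left(1 + \frac{108}{91}\right)} = \frac{849 + 5107}{30820 + \frac{199}{91}} = \frac{5956}{\frac{2804819}{91}} = 5956 \cdot \frac{91}{2804819} = \frac{541996}{2804819}$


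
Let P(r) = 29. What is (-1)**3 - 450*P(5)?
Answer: -13051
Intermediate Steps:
(-1)**3 - 450*P(5) = (-1)**3 - 450*29 = -1 - 13050 = -13051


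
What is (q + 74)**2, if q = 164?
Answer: 56644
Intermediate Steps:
(q + 74)**2 = (164 + 74)**2 = 238**2 = 56644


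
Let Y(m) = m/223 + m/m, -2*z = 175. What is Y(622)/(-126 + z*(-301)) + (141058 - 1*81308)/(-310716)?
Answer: -49855146265/259455161826 ≈ -0.19215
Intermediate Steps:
z = -175/2 (z = -1/2*175 = -175/2 ≈ -87.500)
Y(m) = 1 + m/223 (Y(m) = m*(1/223) + 1 = m/223 + 1 = 1 + m/223)
Y(622)/(-126 + z*(-301)) + (141058 - 1*81308)/(-310716) = (1 + (1/223)*622)/(-126 - 175/2*(-301)) + (141058 - 1*81308)/(-310716) = (1 + 622/223)/(-126 + 52675/2) + (141058 - 81308)*(-1/310716) = 845/(223*(52423/2)) + 59750*(-1/310716) = (845/223)*(2/52423) - 29875/155358 = 1690/11690329 - 29875/155358 = -49855146265/259455161826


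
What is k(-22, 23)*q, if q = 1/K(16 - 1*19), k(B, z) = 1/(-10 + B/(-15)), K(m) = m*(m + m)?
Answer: -5/768 ≈ -0.0065104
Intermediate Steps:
K(m) = 2*m² (K(m) = m*(2*m) = 2*m²)
k(B, z) = 1/(-10 - B/15) (k(B, z) = 1/(-10 + B*(-1/15)) = 1/(-10 - B/15))
q = 1/18 (q = 1/(2*(16 - 1*19)²) = 1/(2*(16 - 19)²) = 1/(2*(-3)²) = 1/(2*9) = 1/18 ≈ 0.055556)
k(-22, 23)*q = -15/(150 - 22)*(1/18) = -15/128*(1/18) = -15*1/128*(1/18) = -15/128*1/18 = -5/768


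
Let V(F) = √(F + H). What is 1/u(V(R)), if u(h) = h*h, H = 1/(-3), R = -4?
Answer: -3/13 ≈ -0.23077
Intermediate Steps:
H = -⅓ ≈ -0.33333
V(F) = √(-⅓ + F) (V(F) = √(F - ⅓) = √(-⅓ + F))
u(h) = h²
1/u(V(R)) = 1/((√(-3 + 9*(-4))/3)²) = 1/((√(-3 - 36)/3)²) = 1/((√(-39)/3)²) = 1/(((I*√39)/3)²) = 1/((I*√39/3)²) = 1/(-13/3) = -3/13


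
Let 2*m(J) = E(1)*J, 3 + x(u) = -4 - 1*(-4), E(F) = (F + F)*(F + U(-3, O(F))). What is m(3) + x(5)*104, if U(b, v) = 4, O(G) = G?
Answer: -297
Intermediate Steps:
E(F) = 2*F*(4 + F) (E(F) = (F + F)*(F + 4) = (2*F)*(4 + F) = 2*F*(4 + F))
x(u) = -3 (x(u) = -3 + (-4 - 1*(-4)) = -3 + (-4 + 4) = -3 + 0 = -3)
m(J) = 5*J (m(J) = ((2*1*(4 + 1))*J)/2 = ((2*1*5)*J)/2 = (10*J)/2 = 5*J)
m(3) + x(5)*104 = 5*3 - 3*104 = 15 - 312 = -297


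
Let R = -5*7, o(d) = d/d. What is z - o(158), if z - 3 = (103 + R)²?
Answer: 4626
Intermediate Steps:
o(d) = 1
R = -35
z = 4627 (z = 3 + (103 - 35)² = 3 + 68² = 3 + 4624 = 4627)
z - o(158) = 4627 - 1*1 = 4627 - 1 = 4626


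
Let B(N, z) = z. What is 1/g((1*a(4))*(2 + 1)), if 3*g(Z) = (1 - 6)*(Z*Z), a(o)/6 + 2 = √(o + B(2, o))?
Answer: -1/720 - √2/1080 ≈ -0.0026983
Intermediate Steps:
a(o) = -12 + 6*√2*√o (a(o) = -12 + 6*√(o + o) = -12 + 6*√(2*o) = -12 + 6*(√2*√o) = -12 + 6*√2*√o)
g(Z) = -5*Z²/3 (g(Z) = ((1 - 6)*(Z*Z))/3 = (-5*Z²)/3 = -5*Z²/3)
1/g((1*a(4))*(2 + 1)) = 1/(-5*(-12 + 6*√2*√4)²*(2 + 1)²/3) = 1/(-5*9*(-12 + 6*√2*2)²/3) = 1/(-5*9*(-12 + 12*√2)²/3) = 1/(-5*(-36 + 36*√2)²/3) = -3/(5*(-36 + 36*√2)²)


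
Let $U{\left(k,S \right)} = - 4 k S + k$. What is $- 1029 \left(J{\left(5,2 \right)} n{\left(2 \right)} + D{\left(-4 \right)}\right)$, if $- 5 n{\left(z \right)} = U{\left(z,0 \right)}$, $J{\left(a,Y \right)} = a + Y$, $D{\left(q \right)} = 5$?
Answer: $- \frac{11319}{5} \approx -2263.8$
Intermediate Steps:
$J{\left(a,Y \right)} = Y + a$
$U{\left(k,S \right)} = k - 4 S k$ ($U{\left(k,S \right)} = - 4 S k + k = k - 4 S k$)
$n{\left(z \right)} = - \frac{z}{5}$ ($n{\left(z \right)} = - \frac{z \left(1 - 0\right)}{5} = - \frac{z \left(1 + 0\right)}{5} = - \frac{z 1}{5} = - \frac{z}{5}$)
$- 1029 \left(J{\left(5,2 \right)} n{\left(2 \right)} + D{\left(-4 \right)}\right) = - 1029 \left(\left(2 + 5\right) \left(\left(- \frac{1}{5}\right) 2\right) + 5\right) = - 1029 \left(7 \left(- \frac{2}{5}\right) + 5\right) = - 1029 \left(- \frac{14}{5} + 5\right) = \left(-1029\right) \frac{11}{5} = - \frac{11319}{5}$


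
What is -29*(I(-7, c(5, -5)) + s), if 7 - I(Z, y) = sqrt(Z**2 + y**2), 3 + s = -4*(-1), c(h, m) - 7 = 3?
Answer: -232 + 29*sqrt(149) ≈ 121.99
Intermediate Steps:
c(h, m) = 10 (c(h, m) = 7 + 3 = 10)
s = 1 (s = -3 - 4*(-1) = -3 + 4 = 1)
I(Z, y) = 7 - sqrt(Z**2 + y**2)
-29*(I(-7, c(5, -5)) + s) = -29*((7 - sqrt((-7)**2 + 10**2)) + 1) = -29*((7 - sqrt(49 + 100)) + 1) = -29*((7 - sqrt(149)) + 1) = -29*(8 - sqrt(149)) = -232 + 29*sqrt(149)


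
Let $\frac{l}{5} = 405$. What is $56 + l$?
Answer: $2081$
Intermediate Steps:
$l = 2025$ ($l = 5 \cdot 405 = 2025$)
$56 + l = 56 + 2025 = 2081$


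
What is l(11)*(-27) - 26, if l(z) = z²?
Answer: -3293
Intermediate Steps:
l(11)*(-27) - 26 = 11²*(-27) - 26 = 121*(-27) - 26 = -3267 - 26 = -3293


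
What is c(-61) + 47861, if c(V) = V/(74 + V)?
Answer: 622132/13 ≈ 47856.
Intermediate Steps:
c(V) = V/(74 + V)
c(-61) + 47861 = -61/(74 - 61) + 47861 = -61/13 + 47861 = 622132/13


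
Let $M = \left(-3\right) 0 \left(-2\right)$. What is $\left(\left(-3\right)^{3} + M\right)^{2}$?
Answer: $729$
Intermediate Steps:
$M = 0$ ($M = 0 \left(-2\right) = 0$)
$\left(\left(-3\right)^{3} + M\right)^{2} = \left(\left(-3\right)^{3} + 0\right)^{2} = \left(-27 + 0\right)^{2} = \left(-27\right)^{2} = 729$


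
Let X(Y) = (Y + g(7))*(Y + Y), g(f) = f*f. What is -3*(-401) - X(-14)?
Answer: 2183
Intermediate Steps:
g(f) = f**2
X(Y) = 2*Y*(49 + Y) (X(Y) = (Y + 7**2)*(Y + Y) = (Y + 49)*(2*Y) = (49 + Y)*(2*Y) = 2*Y*(49 + Y))
-3*(-401) - X(-14) = -3*(-401) - 2*(-14)*(49 - 14) = 1203 - 2*(-14)*35 = 1203 - 1*(-980) = 1203 + 980 = 2183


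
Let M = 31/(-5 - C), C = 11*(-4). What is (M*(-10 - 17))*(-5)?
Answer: 1395/13 ≈ 107.31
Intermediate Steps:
C = -44
M = 31/39 (M = 31/(-5 - 1*(-44)) = 31/(-5 + 44) = 31/39 ≈ 0.79487)
(M*(-10 - 17))*(-5) = (31*(-10 - 17)/39)*(-5) = ((31/39)*(-27))*(-5) = -279/13*(-5) = 1395/13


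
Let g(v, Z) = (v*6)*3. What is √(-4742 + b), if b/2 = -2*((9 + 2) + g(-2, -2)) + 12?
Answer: I*√4618 ≈ 67.956*I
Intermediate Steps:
g(v, Z) = 18*v (g(v, Z) = (6*v)*3 = 18*v)
b = 124 (b = 2*(-2*((9 + 2) + 18*(-2)) + 12) = 2*(-2*(11 - 36) + 12) = 2*(-2*(-25) + 12) = 2*(50 + 12) = 2*62 = 124)
√(-4742 + b) = √(-4742 + 124) = √(-4618) = I*√4618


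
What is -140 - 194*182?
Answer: -35448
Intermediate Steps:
-140 - 194*182 = -140 - 35308 = -35448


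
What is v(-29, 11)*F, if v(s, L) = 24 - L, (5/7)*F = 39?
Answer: 3549/5 ≈ 709.80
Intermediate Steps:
F = 273/5 (F = (7/5)*39 = 273/5 ≈ 54.600)
v(-29, 11)*F = (24 - 1*11)*(273/5) = (24 - 11)*(273/5) = 13*(273/5) = 3549/5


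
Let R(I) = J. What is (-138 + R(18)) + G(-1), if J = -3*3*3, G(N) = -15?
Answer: -180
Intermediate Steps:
J = -27 (J = -9*3 = -27)
R(I) = -27
(-138 + R(18)) + G(-1) = (-138 - 27) - 15 = -165 - 15 = -180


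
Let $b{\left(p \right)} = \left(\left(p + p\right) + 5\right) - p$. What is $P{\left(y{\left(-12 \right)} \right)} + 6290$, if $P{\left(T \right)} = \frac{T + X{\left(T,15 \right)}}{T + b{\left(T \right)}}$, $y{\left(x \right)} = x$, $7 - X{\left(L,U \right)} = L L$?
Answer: $\frac{119659}{19} \approx 6297.8$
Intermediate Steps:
$X{\left(L,U \right)} = 7 - L^{2}$ ($X{\left(L,U \right)} = 7 - L L = 7 - L^{2}$)
$b{\left(p \right)} = 5 + p$ ($b{\left(p \right)} = \left(2 p + 5\right) - p = \left(5 + 2 p\right) - p = 5 + p$)
$P{\left(T \right)} = \frac{7 + T - T^{2}}{5 + 2 T}$ ($P{\left(T \right)} = \frac{T - \left(-7 + T^{2}\right)}{T + \left(5 + T\right)} = \frac{7 + T - T^{2}}{5 + 2 T}$)
$P{\left(y{\left(-12 \right)} \right)} + 6290 = \frac{7 - 12 - \left(-12\right)^{2}}{5 + 2 \left(-12\right)} + 6290 = \frac{7 - 12 - 144}{5 - 24} + 6290 = \frac{7 - 12 - 144}{-19} + 6290 = \left(- \frac{1}{19}\right) \left(-149\right) + 6290 = \frac{149}{19} + 6290 = \frac{119659}{19}$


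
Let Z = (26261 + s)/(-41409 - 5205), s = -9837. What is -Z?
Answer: 8212/23307 ≈ 0.35234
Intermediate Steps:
Z = -8212/23307 (Z = (26261 - 9837)/(-41409 - 5205) = 16424/(-46614) = 16424*(-1/46614) = -8212/23307 ≈ -0.35234)
-Z = -1*(-8212/23307) = 8212/23307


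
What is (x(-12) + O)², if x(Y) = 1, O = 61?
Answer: 3844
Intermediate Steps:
(x(-12) + O)² = (1 + 61)² = 62² = 3844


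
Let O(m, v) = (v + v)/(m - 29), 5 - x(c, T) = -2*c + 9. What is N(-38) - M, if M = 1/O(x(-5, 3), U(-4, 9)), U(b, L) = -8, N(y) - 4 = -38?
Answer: -587/16 ≈ -36.688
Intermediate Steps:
N(y) = -34 (N(y) = 4 - 38 = -34)
x(c, T) = -4 + 2*c (x(c, T) = 5 - (-2*c + 9) = 5 - (9 - 2*c) = 5 + (-9 + 2*c) = -4 + 2*c)
O(m, v) = 2*v/(-29 + m) (O(m, v) = (2*v)/(-29 + m) = 2*v/(-29 + m))
M = 43/16 (M = 1/(2*(-8)/(-29 + (-4 + 2*(-5)))) = 1/(2*(-8)/(-29 + (-4 - 10))) = 1/(2*(-8)/(-29 - 14)) = 1/(2*(-8)/(-43)) = 1/(2*(-8)*(-1/43)) = 1/(16/43) = 43/16 ≈ 2.6875)
N(-38) - M = -34 - 1*43/16 = -34 - 43/16 = -587/16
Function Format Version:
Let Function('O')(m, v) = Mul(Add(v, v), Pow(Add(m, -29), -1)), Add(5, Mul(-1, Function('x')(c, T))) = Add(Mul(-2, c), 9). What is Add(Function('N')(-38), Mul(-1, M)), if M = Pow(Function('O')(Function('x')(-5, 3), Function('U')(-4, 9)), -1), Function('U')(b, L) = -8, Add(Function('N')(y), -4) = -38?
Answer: Rational(-587, 16) ≈ -36.688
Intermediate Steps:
Function('N')(y) = -34 (Function('N')(y) = Add(4, -38) = -34)
Function('x')(c, T) = Add(-4, Mul(2, c)) (Function('x')(c, T) = Add(5, Mul(-1, Add(Mul(-2, c), 9))) = Add(5, Mul(-1, Add(9, Mul(-2, c)))) = Add(5, Add(-9, Mul(2, c))) = Add(-4, Mul(2, c)))
Function('O')(m, v) = Mul(2, v, Pow(Add(-29, m), -1)) (Function('O')(m, v) = Mul(Mul(2, v), Pow(Add(-29, m), -1)) = Mul(2, v, Pow(Add(-29, m), -1)))
M = Rational(43, 16) (M = Pow(Mul(2, -8, Pow(Add(-29, Add(-4, Mul(2, -5))), -1)), -1) = Pow(Mul(2, -8, Pow(Add(-29, Add(-4, -10)), -1)), -1) = Pow(Mul(2, -8, Pow(Add(-29, -14), -1)), -1) = Pow(Mul(2, -8, Pow(-43, -1)), -1) = Pow(Mul(2, -8, Rational(-1, 43)), -1) = Pow(Rational(16, 43), -1) = Rational(43, 16) ≈ 2.6875)
Add(Function('N')(-38), Mul(-1, M)) = Add(-34, Mul(-1, Rational(43, 16))) = Add(-34, Rational(-43, 16)) = Rational(-587, 16)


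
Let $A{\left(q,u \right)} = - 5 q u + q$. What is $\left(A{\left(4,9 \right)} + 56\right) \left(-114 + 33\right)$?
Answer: $9720$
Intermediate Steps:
$A{\left(q,u \right)} = q - 5 q u$ ($A{\left(q,u \right)} = - 5 q u + q = q - 5 q u$)
$\left(A{\left(4,9 \right)} + 56\right) \left(-114 + 33\right) = \left(4 \left(1 - 45\right) + 56\right) \left(-114 + 33\right) = \left(4 \left(1 - 45\right) + 56\right) \left(-81\right) = \left(4 \left(-44\right) + 56\right) \left(-81\right) = \left(-176 + 56\right) \left(-81\right) = \left(-120\right) \left(-81\right) = 9720$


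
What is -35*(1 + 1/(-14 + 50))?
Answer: -1295/36 ≈ -35.972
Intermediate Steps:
-35*(1 + 1/(-14 + 50)) = -35*(1 + 1/36) = -35*37/36 = -1295/36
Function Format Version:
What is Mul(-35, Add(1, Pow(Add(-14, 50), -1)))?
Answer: Rational(-1295, 36) ≈ -35.972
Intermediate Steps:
Mul(-35, Add(1, Pow(Add(-14, 50), -1))) = Mul(-35, Add(1, Pow(36, -1))) = Mul(-35, Add(1, Rational(1, 36))) = Mul(-35, Rational(37, 36)) = Rational(-1295, 36)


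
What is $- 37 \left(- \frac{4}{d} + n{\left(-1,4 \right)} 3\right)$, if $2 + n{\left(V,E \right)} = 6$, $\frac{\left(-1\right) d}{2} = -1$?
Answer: $-370$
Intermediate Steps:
$d = 2$ ($d = \left(-2\right) \left(-1\right) = 2$)
$n{\left(V,E \right)} = 4$ ($n{\left(V,E \right)} = -2 + 6 = 4$)
$- 37 \left(- \frac{4}{d} + n{\left(-1,4 \right)} 3\right) = - 37 \left(- \frac{4}{2} + 4 \cdot 3\right) = - 37 \left(\left(-4\right) \frac{1}{2} + 12\right) = - 37 \left(-2 + 12\right) = \left(-37\right) 10 = -370$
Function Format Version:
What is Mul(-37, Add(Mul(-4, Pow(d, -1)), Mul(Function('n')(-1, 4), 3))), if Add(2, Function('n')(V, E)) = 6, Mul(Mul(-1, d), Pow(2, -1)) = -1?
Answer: -370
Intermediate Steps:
d = 2 (d = Mul(-2, -1) = 2)
Function('n')(V, E) = 4 (Function('n')(V, E) = Add(-2, 6) = 4)
Mul(-37, Add(Mul(-4, Pow(d, -1)), Mul(Function('n')(-1, 4), 3))) = Mul(-37, Add(Mul(-4, Pow(2, -1)), Mul(4, 3))) = Mul(-37, Add(Mul(-4, Rational(1, 2)), 12)) = Mul(-37, Add(-2, 12)) = Mul(-37, 10) = -370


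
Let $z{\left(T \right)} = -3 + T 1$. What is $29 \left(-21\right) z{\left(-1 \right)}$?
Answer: $2436$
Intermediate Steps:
$z{\left(T \right)} = -3 + T$
$29 \left(-21\right) z{\left(-1 \right)} = 29 \left(-21\right) \left(-3 - 1\right) = \left(-609\right) \left(-4\right) = 2436$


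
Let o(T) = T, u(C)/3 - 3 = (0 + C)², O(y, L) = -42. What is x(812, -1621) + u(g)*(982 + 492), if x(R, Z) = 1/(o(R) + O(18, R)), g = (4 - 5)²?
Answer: 13619761/770 ≈ 17688.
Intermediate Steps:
g = 1 (g = (-1)² = 1)
u(C) = 9 + 3*C² (u(C) = 9 + 3*(0 + C)² = 9 + 3*C²)
x(R, Z) = 1/(-42 + R) (x(R, Z) = 1/(R - 42) = 1/(-42 + R))
x(812, -1621) + u(g)*(982 + 492) = 1/(-42 + 812) + (9 + 3*1²)*(982 + 492) = 1/770 + (9 + 3*1)*1474 = 1/770 + (9 + 3)*1474 = 1/770 + 12*1474 = 1/770 + 17688 = 13619761/770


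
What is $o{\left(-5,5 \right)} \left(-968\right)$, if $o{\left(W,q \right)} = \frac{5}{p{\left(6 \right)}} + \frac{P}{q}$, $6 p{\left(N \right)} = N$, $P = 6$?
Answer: $- \frac{30008}{5} \approx -6001.6$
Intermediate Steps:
$p{\left(N \right)} = \frac{N}{6}$
$o{\left(W,q \right)} = 5 + \frac{6}{q}$ ($o{\left(W,q \right)} = \frac{5}{\frac{1}{6} \cdot 6} + \frac{6}{q} = \frac{5}{1} + \frac{6}{q} = 5 \cdot 1 + \frac{6}{q} = 5 + \frac{6}{q}$)
$o{\left(-5,5 \right)} \left(-968\right) = \left(5 + \frac{6}{5}\right) \left(-968\right) = \frac{31}{5} \left(-968\right) = - \frac{30008}{5}$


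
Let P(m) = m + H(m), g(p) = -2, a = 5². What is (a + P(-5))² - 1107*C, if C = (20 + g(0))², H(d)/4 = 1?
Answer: -358092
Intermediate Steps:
H(d) = 4 (H(d) = 4*1 = 4)
a = 25
P(m) = 4 + m (P(m) = m + 4 = 4 + m)
C = 324 (C = (20 - 2)² = 18² = 324)
(a + P(-5))² - 1107*C = (25 + (4 - 5))² - 1107*324 = (25 - 1)² - 358668 = 24² - 358668 = 576 - 358668 = -358092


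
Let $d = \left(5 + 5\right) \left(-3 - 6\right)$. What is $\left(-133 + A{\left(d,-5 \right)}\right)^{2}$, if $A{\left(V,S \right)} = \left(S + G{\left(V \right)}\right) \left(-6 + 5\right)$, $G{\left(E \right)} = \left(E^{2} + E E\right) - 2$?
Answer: $266538276$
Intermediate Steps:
$G{\left(E \right)} = -2 + 2 E^{2}$ ($G{\left(E \right)} = \left(E^{2} + E^{2}\right) - 2 = 2 E^{2} - 2 = -2 + 2 E^{2}$)
$d = -90$ ($d = 10 \left(-9\right) = -90$)
$A{\left(V,S \right)} = 2 - S - 2 V^{2}$ ($A{\left(V,S \right)} = \left(S + \left(-2 + 2 V^{2}\right)\right) \left(-6 + 5\right) = \left(-2 + S + 2 V^{2}\right) \left(-1\right) = 2 - S - 2 V^{2}$)
$\left(-133 + A{\left(d,-5 \right)}\right)^{2} = \left(-133 - \left(-7 + 16200\right)\right)^{2} = \left(-133 + \left(2 + 5 - 16200\right)\right)^{2} = \left(-133 - 16193\right)^{2} = \left(-16326\right)^{2} = 266538276$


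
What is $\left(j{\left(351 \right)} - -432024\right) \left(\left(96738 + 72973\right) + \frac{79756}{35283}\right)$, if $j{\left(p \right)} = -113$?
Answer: $\frac{2586280031233759}{35283} \approx 7.3301 \cdot 10^{10}$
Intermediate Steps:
$\left(j{\left(351 \right)} - -432024\right) \left(\left(96738 + 72973\right) + \frac{79756}{35283}\right) = \left(-113 - -432024\right) \left(\left(96738 + 72973\right) + \frac{79756}{35283}\right) = \left(-113 + 432024\right) \left(169711 + 79756 \cdot \frac{1}{35283}\right) = 431911 \left(169711 + \frac{79756}{35283}\right) = 431911 \cdot \frac{5987992969}{35283} = \frac{2586280031233759}{35283}$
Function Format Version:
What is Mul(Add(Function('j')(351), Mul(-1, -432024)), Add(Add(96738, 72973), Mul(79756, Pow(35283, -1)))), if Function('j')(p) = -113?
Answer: Rational(2586280031233759, 35283) ≈ 7.3301e+10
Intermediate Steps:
Mul(Add(Function('j')(351), Mul(-1, -432024)), Add(Add(96738, 72973), Mul(79756, Pow(35283, -1)))) = Mul(Add(-113, Mul(-1, -432024)), Add(Add(96738, 72973), Mul(79756, Pow(35283, -1)))) = Mul(Add(-113, 432024), Add(169711, Mul(79756, Rational(1, 35283)))) = Mul(431911, Add(169711, Rational(79756, 35283))) = Mul(431911, Rational(5987992969, 35283)) = Rational(2586280031233759, 35283)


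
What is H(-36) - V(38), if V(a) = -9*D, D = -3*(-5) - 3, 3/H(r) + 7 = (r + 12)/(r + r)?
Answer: 2151/20 ≈ 107.55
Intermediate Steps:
H(r) = 3/(-7 + (12 + r)/(2*r)) (H(r) = 3/(-7 + (r + 12)/(r + r)) = 3/(-7 + (12 + r)/((2*r))) = 3/(-7 + (12 + r)*(1/(2*r))) = 3/(-7 + (12 + r)/(2*r)))
D = 12 (D = 15 - 3 = 12)
V(a) = -108 (V(a) = -9*12 = -108)
H(-36) - V(38) = -6*(-36)/(-12 + 13*(-36)) - 1*(-108) = -6*(-36)/(-12 - 468) + 108 = -6*(-36)/(-480) + 108 = -6*(-36)*(-1/480) + 108 = -9/20 + 108 = 2151/20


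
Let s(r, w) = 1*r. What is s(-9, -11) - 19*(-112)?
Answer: 2119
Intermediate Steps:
s(r, w) = r
s(-9, -11) - 19*(-112) = -9 - 19*(-112) = -9 + 2128 = 2119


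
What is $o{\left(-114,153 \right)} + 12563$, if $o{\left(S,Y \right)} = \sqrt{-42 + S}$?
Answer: $12563 + 2 i \sqrt{39} \approx 12563.0 + 12.49 i$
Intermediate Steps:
$o{\left(-114,153 \right)} + 12563 = \sqrt{-42 - 114} + 12563 = \sqrt{-156} + 12563 = 2 i \sqrt{39} + 12563 = 12563 + 2 i \sqrt{39}$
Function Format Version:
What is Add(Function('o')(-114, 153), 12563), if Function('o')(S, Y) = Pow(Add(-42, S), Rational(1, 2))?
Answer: Add(12563, Mul(2, I, Pow(39, Rational(1, 2)))) ≈ Add(12563., Mul(12.490, I))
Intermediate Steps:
Add(Function('o')(-114, 153), 12563) = Add(Pow(Add(-42, -114), Rational(1, 2)), 12563) = Add(Pow(-156, Rational(1, 2)), 12563) = Add(Mul(2, I, Pow(39, Rational(1, 2))), 12563) = Add(12563, Mul(2, I, Pow(39, Rational(1, 2))))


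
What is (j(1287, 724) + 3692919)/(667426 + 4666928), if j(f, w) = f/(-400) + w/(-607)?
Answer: 896639662391/1295181151200 ≈ 0.69229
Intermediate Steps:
j(f, w) = -f/400 - w/607 (j(f, w) = f*(-1/400) + w*(-1/607) = -f/400 - w/607)
(j(1287, 724) + 3692919)/(667426 + 4666928) = ((-1/400*1287 - 1/607*724) + 3692919)/(667426 + 4666928) = ((-1287/400 - 724/607) + 3692919)/5334354 = (-1070809/242800 + 3692919)*(1/5334354) = (896639662391/242800)*(1/5334354) = 896639662391/1295181151200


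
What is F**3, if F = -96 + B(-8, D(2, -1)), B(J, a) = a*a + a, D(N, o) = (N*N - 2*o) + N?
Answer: -13824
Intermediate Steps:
D(N, o) = N + N**2 - 2*o (D(N, o) = (N**2 - 2*o) + N = N + N**2 - 2*o)
B(J, a) = a + a**2 (B(J, a) = a**2 + a = a + a**2)
F = -24 (F = -96 + (2 + 2**2 - 2*(-1))*(1 + (2 + 2**2 - 2*(-1))) = -96 + (2 + 4 + 2)*(1 + (2 + 4 + 2)) = -96 + 8*(1 + 8) = -96 + 8*9 = -96 + 72 = -24)
F**3 = (-24)**3 = -13824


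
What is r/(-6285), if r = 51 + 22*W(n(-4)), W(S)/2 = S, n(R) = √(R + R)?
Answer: -17/2095 - 88*I*√2/6285 ≈ -0.0081146 - 0.019801*I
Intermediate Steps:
n(R) = √2*√R (n(R) = √(2*R) = √2*√R)
W(S) = 2*S
r = 51 + 88*I*√2 (r = 51 + 22*(2*(√2*√(-4))) = 51 + 22*(2*(√2*(2*I))) = 51 + 22*(2*(2*I*√2)) = 51 + 22*(4*I*√2) = 51 + 88*I*√2 ≈ 51.0 + 124.45*I)
r/(-6285) = (51 + 88*I*√2)/(-6285) = (51 + 88*I*√2)*(-1/6285) = -17/2095 - 88*I*√2/6285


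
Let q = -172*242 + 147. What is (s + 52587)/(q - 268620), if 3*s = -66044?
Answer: -91717/930291 ≈ -0.098590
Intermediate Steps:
s = -66044/3 (s = (⅓)*(-66044) = -66044/3 ≈ -22015.)
q = -41477 (q = -41624 + 147 = -41477)
(s + 52587)/(q - 268620) = (-66044/3 + 52587)/(-41477 - 268620) = (91717/3)/(-310097) = (91717/3)*(-1/310097) = -91717/930291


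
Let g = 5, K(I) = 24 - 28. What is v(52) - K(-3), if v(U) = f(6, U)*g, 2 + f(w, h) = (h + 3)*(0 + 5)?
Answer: 1369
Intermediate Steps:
K(I) = -4
f(w, h) = 13 + 5*h (f(w, h) = -2 + (h + 3)*(0 + 5) = -2 + (3 + h)*5 = -2 + (15 + 5*h) = 13 + 5*h)
v(U) = 65 + 25*U (v(U) = (13 + 5*U)*5 = 65 + 25*U)
v(52) - K(-3) = (65 + 25*52) - 1*(-4) = (65 + 1300) + 4 = 1365 + 4 = 1369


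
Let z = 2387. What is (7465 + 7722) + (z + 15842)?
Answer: 33416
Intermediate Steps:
(7465 + 7722) + (z + 15842) = (7465 + 7722) + (2387 + 15842) = 15187 + 18229 = 33416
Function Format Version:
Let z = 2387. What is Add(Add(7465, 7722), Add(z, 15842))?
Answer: 33416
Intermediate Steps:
Add(Add(7465, 7722), Add(z, 15842)) = Add(Add(7465, 7722), Add(2387, 15842)) = Add(15187, 18229) = 33416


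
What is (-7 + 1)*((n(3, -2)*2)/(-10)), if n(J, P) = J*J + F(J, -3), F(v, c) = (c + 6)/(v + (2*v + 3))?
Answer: 111/10 ≈ 11.100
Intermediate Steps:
F(v, c) = (6 + c)/(3 + 3*v) (F(v, c) = (6 + c)/(v + (3 + 2*v)) = (6 + c)/(3 + 3*v))
n(J, P) = J² + 1/(1 + J) (n(J, P) = J*J + (6 - 3)/(3*(1 + J)) = J² + (⅓)*3/(1 + J) = J² + 1/(1 + J))
(-7 + 1)*((n(3, -2)*2)/(-10)) = (-7 + 1)*((((1 + 3²*(1 + 3))/(1 + 3))*2)/(-10)) = -6*((1 + 9*4)/4)*2*(-1)/10 = -6*((1 + 36)/4)*2*(-1)/10 = -6*((¼)*37)*2*(-1)/10 = -6*(37/4)*2*(-1)/10 = -111*(-1)/10 = -6*(-37/20) = 111/10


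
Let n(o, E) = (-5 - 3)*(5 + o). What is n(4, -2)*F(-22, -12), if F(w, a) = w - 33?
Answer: 3960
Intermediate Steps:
F(w, a) = -33 + w
n(o, E) = -40 - 8*o (n(o, E) = -8*(5 + o) = -40 - 8*o)
n(4, -2)*F(-22, -12) = (-40 - 8*4)*(-33 - 22) = (-40 - 32)*(-55) = -72*(-55) = 3960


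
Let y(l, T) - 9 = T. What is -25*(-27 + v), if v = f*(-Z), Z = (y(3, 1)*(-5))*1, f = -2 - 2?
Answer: 5675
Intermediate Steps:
f = -4
y(l, T) = 9 + T
Z = -50 (Z = ((9 + 1)*(-5))*1 = (10*(-5))*1 = -50*1 = -50)
v = -200 (v = -(-4)*(-50) = -4*50 = -200)
-25*(-27 + v) = -25*(-27 - 200) = -25*(-227) = 5675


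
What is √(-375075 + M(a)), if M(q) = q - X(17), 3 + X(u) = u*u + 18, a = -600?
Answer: I*√375979 ≈ 613.17*I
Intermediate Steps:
X(u) = 15 + u² (X(u) = -3 + (u*u + 18) = -3 + (u² + 18) = -3 + (18 + u²) = 15 + u²)
M(q) = -304 + q (M(q) = q - (15 + 17²) = q - (15 + 289) = q - 1*304 = q - 304 = -304 + q)
√(-375075 + M(a)) = √(-375075 + (-304 - 600)) = √(-375075 - 904) = √(-375979) = I*√375979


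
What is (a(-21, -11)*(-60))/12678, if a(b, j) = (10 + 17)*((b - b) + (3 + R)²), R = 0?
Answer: -2430/2113 ≈ -1.1500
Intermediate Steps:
a(b, j) = 243 (a(b, j) = (10 + 17)*((b - b) + (3 + 0)²) = 27*(0 + 3²) = 27*(0 + 9) = 27*9 = 243)
(a(-21, -11)*(-60))/12678 = (243*(-60))/12678 = -14580*1/12678 = -2430/2113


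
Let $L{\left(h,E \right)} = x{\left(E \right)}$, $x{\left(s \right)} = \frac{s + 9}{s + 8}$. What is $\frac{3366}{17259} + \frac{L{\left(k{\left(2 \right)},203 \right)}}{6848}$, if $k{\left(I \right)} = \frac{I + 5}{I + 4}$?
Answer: $\frac{36873383}{188924336} \approx 0.19518$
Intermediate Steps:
$x{\left(s \right)} = \frac{9 + s}{8 + s}$
$k{\left(I \right)} = \frac{5 + I}{4 + I}$
$L{\left(h,E \right)} = \frac{9 + E}{8 + E}$
$\frac{3366}{17259} + \frac{L{\left(k{\left(2 \right)},203 \right)}}{6848} = \frac{3366}{17259} + \frac{\frac{1}{8 + 203} \left(9 + 203\right)}{6848} = 3366 \cdot \frac{1}{17259} + \frac{1}{211} \cdot 212 \cdot \frac{1}{6848} = \frac{102}{523} + \frac{1}{211} \cdot 212 \cdot \frac{1}{6848} = \frac{102}{523} + \frac{212}{211} \cdot \frac{1}{6848} = \frac{102}{523} + \frac{53}{361232} = \frac{36873383}{188924336}$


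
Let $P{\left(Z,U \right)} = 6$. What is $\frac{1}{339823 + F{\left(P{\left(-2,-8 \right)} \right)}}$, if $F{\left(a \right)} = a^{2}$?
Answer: $\frac{1}{339859} \approx 2.9424 \cdot 10^{-6}$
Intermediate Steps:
$\frac{1}{339823 + F{\left(P{\left(-2,-8 \right)} \right)}} = \frac{1}{339823 + 6^{2}} = \frac{1}{339823 + 36} = \frac{1}{339859}$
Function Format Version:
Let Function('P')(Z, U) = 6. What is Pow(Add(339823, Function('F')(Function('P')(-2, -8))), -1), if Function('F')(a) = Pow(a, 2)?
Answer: Rational(1, 339859) ≈ 2.9424e-6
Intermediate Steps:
Pow(Add(339823, Function('F')(Function('P')(-2, -8))), -1) = Pow(Add(339823, Pow(6, 2)), -1) = Pow(Add(339823, 36), -1) = Pow(339859, -1) = Rational(1, 339859)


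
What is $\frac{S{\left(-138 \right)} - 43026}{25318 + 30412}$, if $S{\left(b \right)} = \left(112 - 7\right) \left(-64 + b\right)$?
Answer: $- \frac{32118}{27865} \approx -1.1526$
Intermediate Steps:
$S{\left(b \right)} = -6720 + 105 b$ ($S{\left(b \right)} = 105 \left(-64 + b\right) = -6720 + 105 b$)
$\frac{S{\left(-138 \right)} - 43026}{25318 + 30412} = \frac{\left(-6720 + 105 \left(-138\right)\right) - 43026}{25318 + 30412} = \frac{\left(-6720 - 14490\right) - 43026}{55730} = \left(-21210 - 43026\right) \frac{1}{55730} = \left(-64236\right) \frac{1}{55730} = - \frac{32118}{27865}$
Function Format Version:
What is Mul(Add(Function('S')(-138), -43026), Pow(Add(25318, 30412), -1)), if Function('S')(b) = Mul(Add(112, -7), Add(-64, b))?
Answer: Rational(-32118, 27865) ≈ -1.1526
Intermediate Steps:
Function('S')(b) = Add(-6720, Mul(105, b)) (Function('S')(b) = Mul(105, Add(-64, b)) = Add(-6720, Mul(105, b)))
Mul(Add(Function('S')(-138), -43026), Pow(Add(25318, 30412), -1)) = Mul(Add(Add(-6720, Mul(105, -138)), -43026), Pow(Add(25318, 30412), -1)) = Mul(Add(Add(-6720, -14490), -43026), Pow(55730, -1)) = Mul(Add(-21210, -43026), Rational(1, 55730)) = Mul(-64236, Rational(1, 55730)) = Rational(-32118, 27865)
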